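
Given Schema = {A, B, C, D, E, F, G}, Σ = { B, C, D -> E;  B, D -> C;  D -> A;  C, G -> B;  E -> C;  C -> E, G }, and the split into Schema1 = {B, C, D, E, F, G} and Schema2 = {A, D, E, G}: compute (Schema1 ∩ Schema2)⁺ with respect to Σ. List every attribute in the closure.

A, B, C, D, E, G

Schema1 ∩ Schema2 = {D, E, G}.
D → A applies, adding A
E → C applies, adding C
C, G → B applies, adding B
Closure: {A, B, C, D, E, G}.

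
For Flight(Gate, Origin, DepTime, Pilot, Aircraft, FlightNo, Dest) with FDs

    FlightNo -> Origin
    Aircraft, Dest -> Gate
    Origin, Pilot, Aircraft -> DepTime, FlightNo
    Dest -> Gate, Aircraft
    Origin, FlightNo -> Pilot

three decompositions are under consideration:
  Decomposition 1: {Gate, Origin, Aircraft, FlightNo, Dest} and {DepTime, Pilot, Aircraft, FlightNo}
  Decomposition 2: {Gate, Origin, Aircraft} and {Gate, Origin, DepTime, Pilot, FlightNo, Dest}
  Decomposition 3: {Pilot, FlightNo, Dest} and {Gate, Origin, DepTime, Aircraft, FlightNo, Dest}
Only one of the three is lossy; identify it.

Decomposition 2

Decomposition 1: common = {Aircraft, FlightNo}, closure = {Origin, DepTime, Pilot, Aircraft, FlightNo} → lossless.
Decomposition 2: common = {Gate, Origin}, closure = {Gate, Origin} → lossy.
Decomposition 3: common = {FlightNo, Dest}, closure = {Gate, Origin, DepTime, Pilot, Aircraft, FlightNo, Dest} → lossless.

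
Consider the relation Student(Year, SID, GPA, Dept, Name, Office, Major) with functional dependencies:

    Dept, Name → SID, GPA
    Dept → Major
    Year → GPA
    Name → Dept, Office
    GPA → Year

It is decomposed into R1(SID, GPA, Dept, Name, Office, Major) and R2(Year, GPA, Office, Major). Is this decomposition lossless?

Common attributes: R1 ∩ R2 = {GPA, Office, Major}.
Closure of {GPA, Office, Major}: GPA → Year applies, adding Year. So (GPA, Office, Major)⁺ = {Year, GPA, Office, Major}.
This closure contains every attribute of R2, so R1 ∩ R2 → R2. The join is lossless.

Yes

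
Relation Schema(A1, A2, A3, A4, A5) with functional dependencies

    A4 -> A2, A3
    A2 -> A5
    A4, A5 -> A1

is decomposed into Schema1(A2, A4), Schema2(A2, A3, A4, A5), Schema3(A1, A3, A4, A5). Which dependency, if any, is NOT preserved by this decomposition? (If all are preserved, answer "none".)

none

A4 → A2, A3 lies within Schema2.
A2 → A5 lies within Schema2.
A4, A5 → A1 lies within Schema3.
Every dependency is enforceable on the fragments, so the decomposition is dependency-preserving.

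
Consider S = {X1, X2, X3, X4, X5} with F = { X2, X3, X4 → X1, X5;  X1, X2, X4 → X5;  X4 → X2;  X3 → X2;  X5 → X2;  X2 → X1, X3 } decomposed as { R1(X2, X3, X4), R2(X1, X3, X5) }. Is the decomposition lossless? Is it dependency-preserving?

Lossless test: (X3)⁺ = {X1, X2, X3}, which is a superkey of neither fragment — lossy.
Dependency preservation: the restricted closure of {X2, X3, X4} across the fragments never reaches {X1, X5}, so X2, X3, X4 → X1, X5 cannot be enforced without a join — not preserved.

lossy and not dependency-preserving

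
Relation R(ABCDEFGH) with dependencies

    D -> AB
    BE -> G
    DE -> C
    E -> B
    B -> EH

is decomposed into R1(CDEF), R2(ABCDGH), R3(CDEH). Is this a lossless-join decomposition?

Chase test. Columns are ABCDEFGH; row i has aⱼ where attribute j ∈ Ri, else bᵢⱼ.
Initial tableau (one row per fragment):
  row 1: b11 b12 a3 a4 a5 a6 b17 b18
  row 2: a1 a2 a3 a4 b25 b26 a7 a8
  row 3: b31 b32 a3 a4 a5 b36 b37 a8
Rows 1 and 2 agree on D; apply D→AB and equate their AB entries.
Rows 1 and 3 agree on D; apply D→AB and equate their AB entries.
Rows 1 and 3 agree on BE; apply BE→G and equate their G entries.
Rows 1 and 2 agree on B; apply B→EH and equate their EH entries.
Rows 1 and 2 agree on BE; apply BE→G and equate their G entries.
Row 1 is now all distinguished symbols — the join is lossless.

Yes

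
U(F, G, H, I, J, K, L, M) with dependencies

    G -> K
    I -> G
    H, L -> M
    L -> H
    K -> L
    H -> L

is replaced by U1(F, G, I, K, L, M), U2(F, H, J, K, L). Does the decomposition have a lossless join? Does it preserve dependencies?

Lossless test: (F, K, L)⁺ = {F, H, K, L, M}, which is a superkey of neither fragment — lossy.
Dependency preservation: H, L → M is not contained in any single fragment, but the restricted closure of its left-hand side across the fragments still reaches the right-hand side; the remaining FDs each lie inside some fragment. All dependencies are preserved.

lossy but dependency-preserving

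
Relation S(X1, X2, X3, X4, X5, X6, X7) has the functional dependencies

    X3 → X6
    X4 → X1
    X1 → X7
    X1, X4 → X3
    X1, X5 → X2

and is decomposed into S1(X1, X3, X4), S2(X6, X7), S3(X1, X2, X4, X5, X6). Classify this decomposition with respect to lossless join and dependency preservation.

Lossless test (chase): Rows 1 and 3 agree on X1; apply X1→X7 and equate their X7 entries. Rows 1 and 3 agree on X1, X4; apply X1, X4→X3 and equate their X3 entries. Rows 1 and 3 agree on X3; apply X3→X6 and equate their X6 entries. No row becomes fully distinguished — the join is lossy.
Dependency preservation: the restricted closure of {X3} across the fragments never reaches {X6}, so X3 → X6 cannot be enforced without a join — not preserved.

lossy and not dependency-preserving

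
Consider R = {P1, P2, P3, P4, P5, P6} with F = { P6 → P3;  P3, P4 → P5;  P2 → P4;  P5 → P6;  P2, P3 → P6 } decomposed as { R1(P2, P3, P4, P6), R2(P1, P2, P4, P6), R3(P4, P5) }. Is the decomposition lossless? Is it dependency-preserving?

Lossless test (chase): Rows 1 and 2 agree on P6; apply P6→P3 and equate their P3 entries. Rows 1 and 2 agree on P3, P4; apply P3, P4→P5 and equate their P5 entries. No row becomes fully distinguished — the join is lossy.
Dependency preservation: the restricted closure of {P3, P4} across the fragments never reaches {P5}, so P3, P4 → P5 cannot be enforced without a join — not preserved.

lossy and not dependency-preserving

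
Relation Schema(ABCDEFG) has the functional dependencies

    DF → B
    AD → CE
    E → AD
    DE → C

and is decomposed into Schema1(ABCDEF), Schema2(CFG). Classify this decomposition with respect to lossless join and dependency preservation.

lossy but dependency-preserving

Lossless test: (CF)⁺ = {CF}, which is a superkey of neither fragment — lossy.
Dependency preservation: every FD's attributes lie within a single fragment, so each can be enforced locally — preserved.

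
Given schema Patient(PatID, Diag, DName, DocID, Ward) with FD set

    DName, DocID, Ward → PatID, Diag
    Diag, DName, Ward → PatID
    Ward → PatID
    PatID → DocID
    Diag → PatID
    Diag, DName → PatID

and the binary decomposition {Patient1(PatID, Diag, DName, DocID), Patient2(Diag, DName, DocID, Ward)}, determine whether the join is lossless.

Yes

Common attributes: Patient1 ∩ Patient2 = {Diag, DName, DocID}.
Closure of {Diag, DName, DocID}: Diag → PatID applies, adding PatID. So (Diag, DName, DocID)⁺ = {PatID, Diag, DName, DocID}.
This closure contains every attribute of Patient1, so Patient1 ∩ Patient2 → Patient1. The join is lossless.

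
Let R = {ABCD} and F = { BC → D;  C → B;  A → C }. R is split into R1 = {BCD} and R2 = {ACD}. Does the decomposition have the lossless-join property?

Yes

Common attributes: R1 ∩ R2 = {CD}.
Closure of {CD}: C → B applies, adding B. So (CD)⁺ = {BCD}.
This closure contains every attribute of R1, so R1 ∩ R2 → R1. The join is lossless.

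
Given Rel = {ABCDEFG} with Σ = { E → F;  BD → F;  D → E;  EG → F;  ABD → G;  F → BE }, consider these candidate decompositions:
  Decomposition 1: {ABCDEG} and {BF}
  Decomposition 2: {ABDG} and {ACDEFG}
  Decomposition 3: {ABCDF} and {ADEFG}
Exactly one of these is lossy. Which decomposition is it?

Decomposition 1: common = {B}, closure = {B} → lossy.
Decomposition 2: common = {ADG}, closure = {ABDEFG} → lossless.
Decomposition 3: common = {ADF}, closure = {ABDEFG} → lossless.

Decomposition 1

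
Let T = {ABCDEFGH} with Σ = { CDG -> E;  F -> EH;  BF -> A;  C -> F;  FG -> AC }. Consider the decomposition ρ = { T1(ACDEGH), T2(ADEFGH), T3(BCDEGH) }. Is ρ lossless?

Chase test. Columns are ABCDEFGH; row i has aⱼ where attribute j ∈ Ti, else bᵢⱼ.
Initial tableau (one row per fragment):
  row 1: a1 b12 a3 a4 a5 b16 a7 a8
  row 2: a1 b22 b23 a4 a5 a6 a7 a8
  row 3: b31 a2 a3 a4 a5 b36 a7 a8
Rows 1 and 3 agree on C; apply C→F and equate their F entries.
Rows 1 and 3 agree on FG; apply FG→AC and equate their AC entries.
No row becomes fully distinguished — the join is lossy.

No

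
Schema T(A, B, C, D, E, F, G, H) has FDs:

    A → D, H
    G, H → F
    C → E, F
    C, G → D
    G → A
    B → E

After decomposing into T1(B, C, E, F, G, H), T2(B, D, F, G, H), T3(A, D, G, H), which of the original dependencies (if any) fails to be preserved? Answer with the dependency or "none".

none

A → D, H lies within T3.
G, H → F lies within T1.
C → E, F lies within T1.
C, G → D: restricted closure across fragments reaches D.
G → A lies within T3.
B → E lies within T1.
Every dependency is enforceable on the fragments, so the decomposition is dependency-preserving.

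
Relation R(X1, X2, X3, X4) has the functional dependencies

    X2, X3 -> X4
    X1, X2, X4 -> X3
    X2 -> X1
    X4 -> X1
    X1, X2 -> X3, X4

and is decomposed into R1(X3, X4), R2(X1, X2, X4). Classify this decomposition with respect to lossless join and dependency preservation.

lossy and not dependency-preserving

Lossless test: (X4)⁺ = {X1, X4}, which is a superkey of neither fragment — lossy.
Dependency preservation: the restricted closure of {X1, X2, X4} across the fragments never reaches {X3}, so X1, X2, X4 → X3 cannot be enforced without a join — not preserved.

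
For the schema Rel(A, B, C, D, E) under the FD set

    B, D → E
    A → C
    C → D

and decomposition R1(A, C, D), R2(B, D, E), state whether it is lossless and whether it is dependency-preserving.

lossy but dependency-preserving

Lossless test: (D)⁺ = {D}, which is a superkey of neither fragment — lossy.
Dependency preservation: every FD's attributes lie within a single fragment, so each can be enforced locally — preserved.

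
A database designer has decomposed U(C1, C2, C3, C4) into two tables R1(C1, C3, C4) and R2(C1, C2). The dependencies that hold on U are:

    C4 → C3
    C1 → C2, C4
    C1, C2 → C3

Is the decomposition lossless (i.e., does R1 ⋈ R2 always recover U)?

Yes

Common attributes: R1 ∩ R2 = {C1}.
Closure of {C1}: C1 → C2, C4 applies, adding C2, C4; C1, C2 → C3 applies, adding C3. So (C1)⁺ = {C1, C2, C3, C4}.
This closure contains every attribute of R1, so R1 ∩ R2 → R1. The join is lossless.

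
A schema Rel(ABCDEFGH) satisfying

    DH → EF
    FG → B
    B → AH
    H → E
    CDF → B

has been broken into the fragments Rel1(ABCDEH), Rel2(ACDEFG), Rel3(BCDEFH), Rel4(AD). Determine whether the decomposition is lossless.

Chase test. Columns are ABCDEFGH; row i has aⱼ where attribute j ∈ Reli, else bᵢⱼ.
Initial tableau (one row per fragment):
  row 1: a1 a2 a3 a4 a5 b16 b17 a8
  row 2: a1 b22 a3 a4 a5 a6 a7 b28
  row 3: b31 a2 a3 a4 a5 a6 b37 a8
  row 4: a1 b42 b43 a4 b45 b46 b47 b48
Rows 1 and 3 agree on DH; apply DH→EF and equate their EF entries.
Rows 1 and 3 agree on B; apply B→AH and equate their AH entries.
Rows 1 and 2 agree on CDF; apply CDF→B and equate their B entries.
Rows 1 and 2 agree on B; apply B→AH and equate their AH entries.
Row 2 is now all distinguished symbols — the join is lossless.

Yes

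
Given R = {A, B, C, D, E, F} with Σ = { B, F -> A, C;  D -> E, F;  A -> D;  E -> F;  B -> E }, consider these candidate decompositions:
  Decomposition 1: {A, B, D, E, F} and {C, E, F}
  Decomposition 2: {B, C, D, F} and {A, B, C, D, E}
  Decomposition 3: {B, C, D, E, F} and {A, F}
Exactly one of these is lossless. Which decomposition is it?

Decomposition 1: common = {E, F}, closure = {E, F} → lossy.
Decomposition 2: common = {B, C, D}, closure = {A, B, C, D, E, F} → lossless.
Decomposition 3: common = {F}, closure = {F} → lossy.

Decomposition 2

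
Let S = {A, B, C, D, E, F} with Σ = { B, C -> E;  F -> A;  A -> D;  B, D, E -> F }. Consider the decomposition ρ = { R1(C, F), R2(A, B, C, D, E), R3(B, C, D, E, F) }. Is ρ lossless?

Chase test. Columns are A, B, C, D, E, F; row i has aⱼ where attribute j ∈ Ri, else bᵢⱼ.
Initial tableau (one row per fragment):
  row 1: b11 b12 a3 b14 b15 a6
  row 2: a1 a2 a3 a4 a5 b26
  row 3: b31 a2 a3 a4 a5 a6
Rows 1 and 3 agree on F; apply F→A and equate their A entries.
Rows 1 and 3 agree on A; apply A→D and equate their D entries.
Rows 2 and 3 agree on B, D, E; apply B, D, E→F and equate their F entries.
Rows 1 and 2 agree on F; apply F→A and equate their A entries.
Row 2 is now all distinguished symbols — the join is lossless.

Yes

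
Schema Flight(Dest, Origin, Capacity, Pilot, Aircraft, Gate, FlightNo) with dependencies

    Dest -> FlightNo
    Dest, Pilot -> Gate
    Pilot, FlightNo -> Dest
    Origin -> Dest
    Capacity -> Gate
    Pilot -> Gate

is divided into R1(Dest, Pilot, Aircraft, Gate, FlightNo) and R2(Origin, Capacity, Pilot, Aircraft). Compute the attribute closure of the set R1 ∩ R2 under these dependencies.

Pilot, Aircraft, Gate

R1 ∩ R2 = {Pilot, Aircraft}.
Pilot → Gate applies, adding Gate
Closure: {Pilot, Aircraft, Gate}.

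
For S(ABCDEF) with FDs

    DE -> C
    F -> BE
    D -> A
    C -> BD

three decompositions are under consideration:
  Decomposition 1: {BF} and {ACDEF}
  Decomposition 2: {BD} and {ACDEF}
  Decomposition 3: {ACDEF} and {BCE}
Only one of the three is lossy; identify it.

Decomposition 2

Decomposition 1: common = {F}, closure = {BEF} → lossless.
Decomposition 2: common = {D}, closure = {AD} → lossy.
Decomposition 3: common = {CE}, closure = {ABCDE} → lossless.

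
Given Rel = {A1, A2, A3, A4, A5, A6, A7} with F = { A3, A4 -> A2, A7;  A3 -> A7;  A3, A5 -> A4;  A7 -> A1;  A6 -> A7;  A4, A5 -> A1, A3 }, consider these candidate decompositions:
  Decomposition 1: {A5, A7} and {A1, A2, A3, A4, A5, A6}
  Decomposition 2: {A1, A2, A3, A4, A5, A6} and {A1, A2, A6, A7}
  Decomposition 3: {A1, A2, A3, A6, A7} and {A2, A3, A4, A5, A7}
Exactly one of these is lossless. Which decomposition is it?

Decomposition 1: common = {A5}, closure = {A5} → lossy.
Decomposition 2: common = {A1, A2, A6}, closure = {A1, A2, A6, A7} → lossless.
Decomposition 3: common = {A2, A3, A7}, closure = {A1, A2, A3, A7} → lossy.

Decomposition 2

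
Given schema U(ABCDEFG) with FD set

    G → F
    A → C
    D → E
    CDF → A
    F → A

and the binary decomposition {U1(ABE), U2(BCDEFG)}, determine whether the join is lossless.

Common attributes: U1 ∩ U2 = {BE}.
No dependency enlarges {BE}, so (BE)⁺ = {BE}.
The closure contains neither all of U1 = {ABE} nor all of U2 = {BCDEFG}, so the common attributes are not a superkey of either fragment. The join is lossy.

No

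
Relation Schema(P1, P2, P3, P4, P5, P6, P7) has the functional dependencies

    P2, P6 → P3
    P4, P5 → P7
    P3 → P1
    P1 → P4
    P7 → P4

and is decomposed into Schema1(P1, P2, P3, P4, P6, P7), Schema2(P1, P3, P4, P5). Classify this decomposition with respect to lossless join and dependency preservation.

lossy and not dependency-preserving

Lossless test: (P1, P3, P4)⁺ = {P1, P3, P4}, which is a superkey of neither fragment — lossy.
Dependency preservation: the restricted closure of {P4, P5} across the fragments never reaches {P7}, so P4, P5 → P7 cannot be enforced without a join — not preserved.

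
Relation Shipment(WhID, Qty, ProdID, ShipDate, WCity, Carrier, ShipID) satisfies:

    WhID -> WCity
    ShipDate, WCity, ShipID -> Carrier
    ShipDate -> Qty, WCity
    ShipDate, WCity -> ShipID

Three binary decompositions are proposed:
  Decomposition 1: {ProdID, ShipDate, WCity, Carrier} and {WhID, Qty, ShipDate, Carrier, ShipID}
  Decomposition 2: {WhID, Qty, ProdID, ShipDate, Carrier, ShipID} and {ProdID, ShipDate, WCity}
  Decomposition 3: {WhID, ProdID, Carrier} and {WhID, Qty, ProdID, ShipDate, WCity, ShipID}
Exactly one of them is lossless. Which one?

Decomposition 1: common = {ShipDate, Carrier}, closure = {Qty, ShipDate, WCity, Carrier, ShipID} → lossy.
Decomposition 2: common = {ProdID, ShipDate}, closure = {Qty, ProdID, ShipDate, WCity, Carrier, ShipID} → lossless.
Decomposition 3: common = {WhID, ProdID}, closure = {WhID, ProdID, WCity} → lossy.

Decomposition 2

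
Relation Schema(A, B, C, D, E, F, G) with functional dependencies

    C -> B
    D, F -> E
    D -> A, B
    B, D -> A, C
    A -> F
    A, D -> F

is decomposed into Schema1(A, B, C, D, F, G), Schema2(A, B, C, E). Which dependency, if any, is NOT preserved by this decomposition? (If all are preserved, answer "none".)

Check D, F → E: no single fragment contains all of {D, E, F}, and the restricted closure of {D, F} across the fragments never reaches {E}.
C → B is preserved.
D → A, B is preserved.
B, D → A, C is preserved.
A → F is preserved.
A, D → F is preserved.

D, F -> E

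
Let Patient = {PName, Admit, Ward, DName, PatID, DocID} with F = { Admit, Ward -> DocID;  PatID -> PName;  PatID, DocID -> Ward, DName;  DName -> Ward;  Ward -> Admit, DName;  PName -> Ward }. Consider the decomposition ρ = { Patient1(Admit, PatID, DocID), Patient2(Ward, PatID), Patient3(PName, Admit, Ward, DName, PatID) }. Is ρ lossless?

Chase test. Columns are PName, Admit, Ward, DName, PatID, DocID; row i has aⱼ where attribute j ∈ Patienti, else bᵢⱼ.
Initial tableau (one row per fragment):
  row 1: b11 a2 b13 b14 a5 a6
  row 2: b21 b22 a3 b24 a5 b26
  row 3: a1 a2 a3 a4 a5 b36
Rows 1 and 2 agree on PatID; apply PatID→PName and equate their PName entries.
Rows 1 and 3 agree on PatID; apply PatID→PName and equate their PName entries.
Rows 2 and 3 agree on Ward; apply Ward→Admit, DName and equate their Admit, DName entries.
Rows 1 and 2 agree on PName; apply PName→Ward and equate their Ward entries.
Rows 1 and 2 agree on Admit, Ward; apply Admit, Ward→DocID and equate their DocID entries.
Rows 1 and 3 agree on Admit, Ward; apply Admit, Ward→DocID and equate their DocID entries.
Rows 1 and 2 agree on PatID, DocID; apply PatID, DocID→Ward, DName and equate their Ward, DName entries.
Row 1 is now all distinguished symbols — the join is lossless.

Yes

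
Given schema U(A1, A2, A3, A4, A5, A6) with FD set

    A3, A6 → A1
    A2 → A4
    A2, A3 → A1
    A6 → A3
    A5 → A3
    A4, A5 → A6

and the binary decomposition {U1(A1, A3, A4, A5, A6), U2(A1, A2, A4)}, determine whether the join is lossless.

No

Common attributes: U1 ∩ U2 = {A1, A4}.
No dependency enlarges {A1, A4}, so (A1, A4)⁺ = {A1, A4}.
The closure contains neither all of U1 = {A1, A3, A4, A5, A6} nor all of U2 = {A1, A2, A4}, so the common attributes are not a superkey of either fragment. The join is lossy.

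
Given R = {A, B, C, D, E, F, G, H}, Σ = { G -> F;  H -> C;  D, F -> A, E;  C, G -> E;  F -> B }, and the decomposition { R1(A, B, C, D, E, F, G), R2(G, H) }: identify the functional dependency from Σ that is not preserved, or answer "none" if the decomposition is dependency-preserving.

Check H → C: no single fragment contains all of {C, H}, and the restricted closure of {H} across the fragments never reaches {C}.
G → F is preserved.
D, F → A, E is preserved.
C, G → E is preserved.
F → B is preserved.

H -> C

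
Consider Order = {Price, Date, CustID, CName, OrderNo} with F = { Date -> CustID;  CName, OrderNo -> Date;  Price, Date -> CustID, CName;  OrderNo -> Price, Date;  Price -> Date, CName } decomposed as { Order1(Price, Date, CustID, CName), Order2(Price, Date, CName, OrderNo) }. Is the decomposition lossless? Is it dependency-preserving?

Lossless test: (Price, Date, CName)⁺ = {Price, Date, CustID, CName}, which contains all of one fragment — lossless.
Dependency preservation: every FD's attributes lie within a single fragment, so each can be enforced locally — preserved.

lossless and dependency-preserving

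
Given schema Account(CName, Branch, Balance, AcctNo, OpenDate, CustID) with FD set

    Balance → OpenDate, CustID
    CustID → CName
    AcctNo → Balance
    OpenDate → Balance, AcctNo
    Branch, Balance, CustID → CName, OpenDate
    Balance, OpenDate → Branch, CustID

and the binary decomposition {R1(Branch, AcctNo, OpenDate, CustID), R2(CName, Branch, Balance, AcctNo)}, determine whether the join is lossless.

Common attributes: R1 ∩ R2 = {Branch, AcctNo}.
Closure of {Branch, AcctNo}: AcctNo → Balance applies, adding Balance; Balance → OpenDate, CustID applies, adding OpenDate, CustID; CustID → CName applies, adding CName. So (Branch, AcctNo)⁺ = {CName, Branch, Balance, AcctNo, OpenDate, CustID}.
This closure contains every attribute of R1, so R1 ∩ R2 → R1. The join is lossless.

Yes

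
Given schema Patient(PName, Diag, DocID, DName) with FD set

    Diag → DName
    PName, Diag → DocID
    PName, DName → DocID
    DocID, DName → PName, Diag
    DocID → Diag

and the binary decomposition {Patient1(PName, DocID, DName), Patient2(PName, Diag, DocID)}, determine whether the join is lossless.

Common attributes: Patient1 ∩ Patient2 = {PName, DocID}.
Closure of {PName, DocID}: DocID → Diag applies, adding Diag; Diag → DName applies, adding DName. So (PName, DocID)⁺ = {PName, Diag, DocID, DName}.
This closure contains every attribute of Patient1, so Patient1 ∩ Patient2 → Patient1. The join is lossless.

Yes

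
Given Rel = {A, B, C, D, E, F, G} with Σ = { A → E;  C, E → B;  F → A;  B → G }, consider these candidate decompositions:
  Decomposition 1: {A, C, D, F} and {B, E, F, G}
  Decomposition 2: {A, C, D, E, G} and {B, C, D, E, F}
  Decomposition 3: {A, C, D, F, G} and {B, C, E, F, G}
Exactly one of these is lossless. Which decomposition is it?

Decomposition 3

Decomposition 1: common = {F}, closure = {A, E, F} → lossy.
Decomposition 2: common = {C, D, E}, closure = {B, C, D, E, G} → lossy.
Decomposition 3: common = {C, F, G}, closure = {A, B, C, E, F, G} → lossless.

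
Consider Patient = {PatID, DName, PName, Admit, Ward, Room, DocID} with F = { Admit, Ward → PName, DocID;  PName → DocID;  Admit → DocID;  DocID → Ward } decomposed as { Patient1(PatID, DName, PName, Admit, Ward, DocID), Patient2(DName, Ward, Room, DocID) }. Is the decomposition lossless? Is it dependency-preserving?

Lossless test: (DName, Ward, DocID)⁺ = {DName, Ward, DocID}, which is a superkey of neither fragment — lossy.
Dependency preservation: every FD's attributes lie within a single fragment, so each can be enforced locally — preserved.

lossy but dependency-preserving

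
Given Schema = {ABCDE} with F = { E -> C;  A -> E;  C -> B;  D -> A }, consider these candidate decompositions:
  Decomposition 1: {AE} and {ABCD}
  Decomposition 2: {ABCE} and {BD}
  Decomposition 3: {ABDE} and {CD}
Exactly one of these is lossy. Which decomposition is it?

Decomposition 1: common = {A}, closure = {ABCE} → lossless.
Decomposition 2: common = {B}, closure = {B} → lossy.
Decomposition 3: common = {D}, closure = {ABCDE} → lossless.

Decomposition 2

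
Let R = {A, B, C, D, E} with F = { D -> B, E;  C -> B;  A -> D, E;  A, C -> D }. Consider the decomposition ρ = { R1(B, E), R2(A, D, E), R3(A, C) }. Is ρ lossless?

Chase test. Columns are A, B, C, D, E; row i has aⱼ where attribute j ∈ Ri, else bᵢⱼ.
Initial tableau (one row per fragment):
  row 1: b11 a2 b13 b14 a5
  row 2: a1 b22 b23 a4 a5
  row 3: a1 b32 a3 b34 b35
Rows 2 and 3 agree on A; apply A→D, E and equate their D, E entries.
Rows 2 and 3 agree on D; apply D→B, E and equate their B, E entries.
No row becomes fully distinguished — the join is lossy.

No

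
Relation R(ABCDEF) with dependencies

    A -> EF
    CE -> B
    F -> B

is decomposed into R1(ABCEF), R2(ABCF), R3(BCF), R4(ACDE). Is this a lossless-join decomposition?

Chase test. Columns are ABCDEF; row i has aⱼ where attribute j ∈ Ri, else bᵢⱼ.
Initial tableau (one row per fragment):
  row 1: a1 a2 a3 b14 a5 a6
  row 2: a1 a2 a3 b24 b25 a6
  row 3: b31 a2 a3 b34 b35 a6
  row 4: a1 b42 a3 a4 a5 b46
Rows 1 and 2 agree on A; apply A→EF and equate their EF entries.
Rows 1 and 4 agree on A; apply A→EF and equate their EF entries.
Rows 1 and 4 agree on CE; apply CE→B and equate their B entries.
Row 4 is now all distinguished symbols — the join is lossless.

Yes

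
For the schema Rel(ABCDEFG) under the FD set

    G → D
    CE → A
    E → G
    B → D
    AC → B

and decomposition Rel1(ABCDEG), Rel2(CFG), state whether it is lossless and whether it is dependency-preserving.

Lossless test: (CG)⁺ = {CDG}, which is a superkey of neither fragment — lossy.
Dependency preservation: every FD's attributes lie within a single fragment, so each can be enforced locally — preserved.

lossy but dependency-preserving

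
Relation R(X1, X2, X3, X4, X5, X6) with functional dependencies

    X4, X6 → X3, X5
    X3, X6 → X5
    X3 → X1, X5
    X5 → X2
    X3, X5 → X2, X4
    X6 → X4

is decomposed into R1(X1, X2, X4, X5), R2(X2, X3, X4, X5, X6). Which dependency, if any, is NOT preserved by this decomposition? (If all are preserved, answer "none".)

X3 → X1, X5

Check X3 → X1, X5: no single fragment contains all of {X1, X3, X5}, and the restricted closure of {X3} across the fragments never reaches {X1, X5}.
X4, X6 → X3, X5 is preserved.
X3, X6 → X5 is preserved.
X5 → X2 is preserved.
X3, X5 → X2, X4 is preserved.
X6 → X4 is preserved.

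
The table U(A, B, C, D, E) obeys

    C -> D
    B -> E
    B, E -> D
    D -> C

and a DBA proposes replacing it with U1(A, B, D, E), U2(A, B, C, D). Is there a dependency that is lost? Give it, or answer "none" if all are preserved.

C → D lies within U2.
B → E lies within U1.
B, E → D lies within U1.
D → C lies within U2.
Every dependency is enforceable on the fragments, so the decomposition is dependency-preserving.

none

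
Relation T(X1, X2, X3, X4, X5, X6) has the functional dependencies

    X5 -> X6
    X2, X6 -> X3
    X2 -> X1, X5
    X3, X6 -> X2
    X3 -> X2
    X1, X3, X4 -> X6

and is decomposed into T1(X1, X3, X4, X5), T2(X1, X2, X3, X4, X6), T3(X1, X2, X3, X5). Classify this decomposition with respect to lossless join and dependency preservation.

Lossless test (chase): Rows 1 and 3 agree on X5; apply X5→X6 and equate their X6 entries. Rows 2 and 3 agree on X2; apply X2→X1, X5 and equate their X1, X5 entries. Rows 1 and 3 agree on X3, X6; apply X3, X6→X2 and equate their X2 entries. Rows 1 and 2 agree on X1, X3, X4; apply X1, X3, X4→X6 and equate their X6 entries. Row 1 is now all distinguished symbols — the join is lossless.
Dependency preservation: the restricted closure of {X5} across the fragments never reaches {X6}, so X5 → X6 cannot be enforced without a join — not preserved.

lossless but not dependency-preserving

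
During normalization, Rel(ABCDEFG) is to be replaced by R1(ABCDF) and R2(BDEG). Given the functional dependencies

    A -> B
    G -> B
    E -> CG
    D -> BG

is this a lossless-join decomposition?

No

Common attributes: R1 ∩ R2 = {BD}.
Closure of {BD}: D → BG applies, adding G. So (BD)⁺ = {BDG}.
The closure contains neither all of R1 = {ABCDF} nor all of R2 = {BDEG}, so the common attributes are not a superkey of either fragment. The join is lossy.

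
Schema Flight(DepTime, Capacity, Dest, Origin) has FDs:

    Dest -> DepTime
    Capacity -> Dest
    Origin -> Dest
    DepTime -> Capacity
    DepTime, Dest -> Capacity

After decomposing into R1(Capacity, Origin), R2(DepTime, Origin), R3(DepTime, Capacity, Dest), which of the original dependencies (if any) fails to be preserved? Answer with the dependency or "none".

none

Dest → DepTime lies within R3.
Capacity → Dest lies within R3.
Origin → Dest: restricted closure across fragments reaches Dest.
DepTime → Capacity lies within R3.
DepTime, Dest → Capacity lies within R3.
Every dependency is enforceable on the fragments, so the decomposition is dependency-preserving.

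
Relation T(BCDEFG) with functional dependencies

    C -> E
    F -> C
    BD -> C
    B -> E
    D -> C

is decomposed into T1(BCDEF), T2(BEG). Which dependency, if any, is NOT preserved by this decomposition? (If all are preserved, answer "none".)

C → E lies within T1.
F → C lies within T1.
BD → C lies within T1.
B → E lies within T1.
D → C lies within T1.
Every dependency is enforceable on the fragments, so the decomposition is dependency-preserving.

none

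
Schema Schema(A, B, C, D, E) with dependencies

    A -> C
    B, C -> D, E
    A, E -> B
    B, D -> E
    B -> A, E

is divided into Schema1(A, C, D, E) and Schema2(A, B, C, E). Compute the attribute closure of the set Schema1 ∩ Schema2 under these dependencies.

A, B, C, D, E

Schema1 ∩ Schema2 = {A, C, E}.
A, E → B applies, adding B
B, C → D, E applies, adding D
Closure: {A, B, C, D, E}.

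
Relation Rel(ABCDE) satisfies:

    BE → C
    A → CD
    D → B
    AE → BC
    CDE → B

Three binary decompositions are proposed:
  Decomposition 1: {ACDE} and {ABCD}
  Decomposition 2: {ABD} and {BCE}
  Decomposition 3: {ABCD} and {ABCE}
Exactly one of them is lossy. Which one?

Decomposition 1: common = {ACD}, closure = {ABCD} → lossless.
Decomposition 2: common = {B}, closure = {B} → lossy.
Decomposition 3: common = {ABC}, closure = {ABCD} → lossless.

Decomposition 2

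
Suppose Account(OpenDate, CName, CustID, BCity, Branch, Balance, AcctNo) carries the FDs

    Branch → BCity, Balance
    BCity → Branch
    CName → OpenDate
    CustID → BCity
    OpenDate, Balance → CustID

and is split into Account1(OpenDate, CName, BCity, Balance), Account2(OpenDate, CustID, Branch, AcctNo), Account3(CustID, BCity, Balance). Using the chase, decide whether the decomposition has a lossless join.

Chase test. Columns are OpenDate, CName, CustID, BCity, Branch, Balance, AcctNo; row i has aⱼ where attribute j ∈ Accounti, else bᵢⱼ.
Initial tableau (one row per fragment):
  row 1: a1 a2 b13 a4 b15 a6 b17
  row 2: a1 b22 a3 b24 a5 b26 a7
  row 3: b31 b32 a3 a4 b35 a6 b37
Rows 1 and 3 agree on BCity; apply BCity→Branch and equate their Branch entries.
Rows 2 and 3 agree on CustID; apply CustID→BCity and equate their BCity entries.
Rows 1 and 2 agree on BCity; apply BCity→Branch and equate their Branch entries.
Rows 1 and 2 agree on Branch; apply Branch→BCity, Balance and equate their BCity, Balance entries.
Rows 1 and 2 agree on OpenDate, Balance; apply OpenDate, Balance→CustID and equate their CustID entries.
No row becomes fully distinguished — the join is lossy.

No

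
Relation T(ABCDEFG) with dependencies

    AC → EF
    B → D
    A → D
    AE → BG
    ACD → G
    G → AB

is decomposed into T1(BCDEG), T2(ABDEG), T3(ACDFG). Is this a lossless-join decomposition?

Yes

Chase test. Columns are ABCDEFG; row i has aⱼ where attribute j ∈ Ti, else bᵢⱼ.
Initial tableau (one row per fragment):
  row 1: b11 a2 a3 a4 a5 b16 a7
  row 2: a1 a2 b23 a4 a5 b26 a7
  row 3: a1 b32 a3 a4 b35 a6 a7
Rows 1 and 2 agree on G; apply G→AB and equate their AB entries.
Rows 1 and 3 agree on G; apply G→AB and equate their AB entries.
Rows 1 and 3 agree on AC; apply AC→EF and equate their EF entries.
Row 1 is now all distinguished symbols — the join is lossless.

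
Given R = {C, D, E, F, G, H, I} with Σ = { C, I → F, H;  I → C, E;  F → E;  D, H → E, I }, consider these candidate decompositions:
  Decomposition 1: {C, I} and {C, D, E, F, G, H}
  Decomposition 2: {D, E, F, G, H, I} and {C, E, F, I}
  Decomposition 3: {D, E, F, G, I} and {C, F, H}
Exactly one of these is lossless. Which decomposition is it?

Decomposition 2

Decomposition 1: common = {C}, closure = {C} → lossy.
Decomposition 2: common = {E, F, I}, closure = {C, E, F, H, I} → lossless.
Decomposition 3: common = {F}, closure = {E, F} → lossy.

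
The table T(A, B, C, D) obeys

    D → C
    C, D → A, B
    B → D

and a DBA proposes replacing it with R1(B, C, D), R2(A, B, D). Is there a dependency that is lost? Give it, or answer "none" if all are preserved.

D → C lies within R1.
C, D → A, B: restricted closure across fragments reaches A, B.
B → D lies within R1.
Every dependency is enforceable on the fragments, so the decomposition is dependency-preserving.

none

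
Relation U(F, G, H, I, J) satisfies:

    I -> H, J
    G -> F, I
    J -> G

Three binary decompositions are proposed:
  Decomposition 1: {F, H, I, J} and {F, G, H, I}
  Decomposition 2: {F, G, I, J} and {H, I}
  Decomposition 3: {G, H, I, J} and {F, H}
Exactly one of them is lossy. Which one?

Decomposition 1: common = {F, H, I}, closure = {F, G, H, I, J} → lossless.
Decomposition 2: common = {I}, closure = {F, G, H, I, J} → lossless.
Decomposition 3: common = {H}, closure = {H} → lossy.

Decomposition 3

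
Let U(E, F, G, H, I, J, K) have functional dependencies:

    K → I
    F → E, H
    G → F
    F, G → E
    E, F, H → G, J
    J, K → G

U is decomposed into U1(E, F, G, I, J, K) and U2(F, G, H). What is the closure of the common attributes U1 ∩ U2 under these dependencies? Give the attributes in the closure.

E, F, G, H, J

U1 ∩ U2 = {F, G}.
F → E, H applies, adding E, H
E, F, H → G, J applies, adding J
Closure: {E, F, G, H, J}.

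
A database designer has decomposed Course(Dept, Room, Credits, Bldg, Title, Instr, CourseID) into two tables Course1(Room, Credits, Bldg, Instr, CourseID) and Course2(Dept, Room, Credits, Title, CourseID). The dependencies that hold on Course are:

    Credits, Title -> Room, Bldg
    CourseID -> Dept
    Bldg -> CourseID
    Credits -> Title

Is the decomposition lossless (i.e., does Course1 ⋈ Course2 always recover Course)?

Yes

Common attributes: Course1 ∩ Course2 = {Room, Credits, CourseID}.
Closure of {Room, Credits, CourseID}: CourseID → Dept applies, adding Dept; Credits → Title applies, adding Title; Credits, Title → Room, Bldg applies, adding Bldg. So (Room, Credits, CourseID)⁺ = {Dept, Room, Credits, Bldg, Title, CourseID}.
This closure contains every attribute of Course2, so Course1 ∩ Course2 → Course2. The join is lossless.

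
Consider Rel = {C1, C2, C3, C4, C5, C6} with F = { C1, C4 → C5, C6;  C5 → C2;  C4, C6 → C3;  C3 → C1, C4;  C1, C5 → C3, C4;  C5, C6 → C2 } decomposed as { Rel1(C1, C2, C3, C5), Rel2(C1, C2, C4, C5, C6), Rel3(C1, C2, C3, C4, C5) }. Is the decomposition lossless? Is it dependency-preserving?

lossless and dependency-preserving

Lossless test (chase): Rows 2 and 3 agree on C1, C4; apply C1, C4→C5, C6 and equate their C5, C6 entries. Rows 2 and 3 agree on C4, C6; apply C4, C6→C3 and equate their C3 entries. Rows 1 and 2 agree on C3; apply C3→C1, C4 and equate their C1, C4 entries. Rows 1 and 2 agree on C1, C4; apply C1, C4→C5, C6 and equate their C5, C6 entries. Row 1 is now all distinguished symbols — the join is lossless.
Dependency preservation: C4, C6 → C3 is not contained in any single fragment, but the restricted closure of its left-hand side across the fragments still reaches the right-hand side; the remaining FDs each lie inside some fragment. All dependencies are preserved.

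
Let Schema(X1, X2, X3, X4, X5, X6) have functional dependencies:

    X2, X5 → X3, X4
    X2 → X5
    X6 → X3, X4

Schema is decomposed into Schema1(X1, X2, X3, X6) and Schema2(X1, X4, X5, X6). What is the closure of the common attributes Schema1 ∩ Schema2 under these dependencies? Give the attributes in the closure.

Schema1 ∩ Schema2 = {X1, X6}.
X6 → X3, X4 applies, adding X3, X4
Closure: {X1, X3, X4, X6}.

X1, X3, X4, X6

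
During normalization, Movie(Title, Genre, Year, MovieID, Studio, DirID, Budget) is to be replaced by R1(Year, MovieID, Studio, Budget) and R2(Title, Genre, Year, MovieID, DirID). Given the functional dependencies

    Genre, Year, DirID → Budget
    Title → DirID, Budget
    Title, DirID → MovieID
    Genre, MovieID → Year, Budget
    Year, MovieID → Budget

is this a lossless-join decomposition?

Common attributes: R1 ∩ R2 = {Year, MovieID}.
Closure of {Year, MovieID}: Year, MovieID → Budget applies, adding Budget. So (Year, MovieID)⁺ = {Year, MovieID, Budget}.
The closure contains neither all of R1 = {Year, MovieID, Studio, Budget} nor all of R2 = {Title, Genre, Year, MovieID, DirID}, so the common attributes are not a superkey of either fragment. The join is lossy.

No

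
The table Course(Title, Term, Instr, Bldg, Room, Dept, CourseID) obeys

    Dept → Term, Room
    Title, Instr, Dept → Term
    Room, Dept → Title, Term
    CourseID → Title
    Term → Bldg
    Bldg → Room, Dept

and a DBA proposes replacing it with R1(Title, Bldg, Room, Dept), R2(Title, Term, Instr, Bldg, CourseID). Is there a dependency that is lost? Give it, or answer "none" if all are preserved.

none

Dept → Term, Room: restricted closure across fragments reaches Term, Room.
Title, Instr, Dept → Term: restricted closure across fragments reaches Term.
Room, Dept → Title, Term: restricted closure across fragments reaches Title, Term.
CourseID → Title lies within R2.
Term → Bldg lies within R2.
Bldg → Room, Dept lies within R1.
Every dependency is enforceable on the fragments, so the decomposition is dependency-preserving.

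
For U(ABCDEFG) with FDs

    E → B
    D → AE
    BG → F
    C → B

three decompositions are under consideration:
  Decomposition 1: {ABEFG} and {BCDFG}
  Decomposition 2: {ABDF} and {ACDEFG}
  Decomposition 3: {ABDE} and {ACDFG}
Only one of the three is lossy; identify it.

Decomposition 1: common = {BFG}, closure = {BFG} → lossy.
Decomposition 2: common = {ADF}, closure = {ABDEF} → lossless.
Decomposition 3: common = {AD}, closure = {ABDE} → lossless.

Decomposition 1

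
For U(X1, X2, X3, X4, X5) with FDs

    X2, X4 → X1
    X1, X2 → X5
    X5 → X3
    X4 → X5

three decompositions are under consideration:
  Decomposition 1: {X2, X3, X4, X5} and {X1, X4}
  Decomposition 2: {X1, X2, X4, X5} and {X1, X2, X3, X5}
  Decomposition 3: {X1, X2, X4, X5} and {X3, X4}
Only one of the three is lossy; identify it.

Decomposition 1

Decomposition 1: common = {X4}, closure = {X3, X4, X5} → lossy.
Decomposition 2: common = {X1, X2, X5}, closure = {X1, X2, X3, X5} → lossless.
Decomposition 3: common = {X4}, closure = {X3, X4, X5} → lossless.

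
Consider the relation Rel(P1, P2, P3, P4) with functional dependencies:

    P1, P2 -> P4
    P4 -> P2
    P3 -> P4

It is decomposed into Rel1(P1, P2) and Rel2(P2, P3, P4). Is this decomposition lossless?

Common attributes: Rel1 ∩ Rel2 = {P2}.
No dependency enlarges {P2}, so (P2)⁺ = {P2}.
The closure contains neither all of Rel1 = {P1, P2} nor all of Rel2 = {P2, P3, P4}, so the common attributes are not a superkey of either fragment. The join is lossy.

No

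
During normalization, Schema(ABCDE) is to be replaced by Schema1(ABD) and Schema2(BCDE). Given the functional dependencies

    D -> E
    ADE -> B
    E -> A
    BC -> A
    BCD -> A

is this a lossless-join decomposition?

Common attributes: Schema1 ∩ Schema2 = {BD}.
Closure of {BD}: D → E applies, adding E; E → A applies, adding A. So (BD)⁺ = {ABDE}.
This closure contains every attribute of Schema1, so Schema1 ∩ Schema2 → Schema1. The join is lossless.

Yes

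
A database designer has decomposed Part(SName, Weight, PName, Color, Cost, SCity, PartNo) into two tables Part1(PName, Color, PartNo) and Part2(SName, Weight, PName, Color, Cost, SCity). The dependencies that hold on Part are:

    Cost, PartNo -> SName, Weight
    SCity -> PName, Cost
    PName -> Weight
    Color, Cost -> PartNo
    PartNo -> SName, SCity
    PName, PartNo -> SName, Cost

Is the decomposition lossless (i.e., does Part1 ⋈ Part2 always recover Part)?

No

Common attributes: Part1 ∩ Part2 = {PName, Color}.
Closure of {PName, Color}: PName → Weight applies, adding Weight. So (PName, Color)⁺ = {Weight, PName, Color}.
The closure contains neither all of Part1 = {PName, Color, PartNo} nor all of Part2 = {SName, Weight, PName, Color, Cost, SCity}, so the common attributes are not a superkey of either fragment. The join is lossy.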